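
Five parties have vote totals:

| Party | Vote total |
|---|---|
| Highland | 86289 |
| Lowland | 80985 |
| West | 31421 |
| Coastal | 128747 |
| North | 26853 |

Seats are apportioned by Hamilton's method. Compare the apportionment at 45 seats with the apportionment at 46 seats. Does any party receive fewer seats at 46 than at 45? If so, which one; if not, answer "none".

North

At 45 seats: Highland 11, Lowland 10, West 4, Coastal 16, North 4.
At 46 seats: Highland 11, Lowland 11, West 4, Coastal 17, North 3.
North drops from 4 to 3.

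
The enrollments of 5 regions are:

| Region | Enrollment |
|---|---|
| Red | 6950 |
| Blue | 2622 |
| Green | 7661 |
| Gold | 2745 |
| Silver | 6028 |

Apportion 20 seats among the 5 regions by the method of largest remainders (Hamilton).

Red 5, Blue 2, Green 6, Gold 2, Silver 5

Total 26006; standard divisor 26006/20 ≈ 1300.3.
Standard quotas: Red 5.3449, Blue 2.0165, Green 5.8917, Gold 2.1111, Silver 4.6359.
Lower quotas: Red 5, Blue 2, Green 5, Gold 2, Silver 4 (sum 18, leaving 2 seats).
Remainders in descending order: Green 0.8917, Silver 0.6359, Red 0.3449, Gold 0.1111, Blue 0.0165.
Largest remainders: Green, Silver receive the extra seats.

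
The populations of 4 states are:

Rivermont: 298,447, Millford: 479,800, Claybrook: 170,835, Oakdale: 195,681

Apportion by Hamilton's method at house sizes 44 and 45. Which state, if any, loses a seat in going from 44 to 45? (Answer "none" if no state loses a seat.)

Oakdale

At 44 seats: Rivermont 11, Millford 18, Claybrook 7, Oakdale 8.
At 45 seats: Rivermont 12, Millford 19, Claybrook 7, Oakdale 7.
Oakdale drops from 8 to 7.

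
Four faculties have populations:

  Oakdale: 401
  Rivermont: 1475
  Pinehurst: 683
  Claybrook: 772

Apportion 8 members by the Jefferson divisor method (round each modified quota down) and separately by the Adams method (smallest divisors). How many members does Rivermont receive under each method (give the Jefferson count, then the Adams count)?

4 and 3

Jefferson: Oakdale 1, Rivermont 4, Pinehurst 1, Claybrook 2.
Adams: Oakdale 1, Rivermont 3, Pinehurst 2, Claybrook 2.
Rivermont gets 4 under Jefferson and 3 under Adams.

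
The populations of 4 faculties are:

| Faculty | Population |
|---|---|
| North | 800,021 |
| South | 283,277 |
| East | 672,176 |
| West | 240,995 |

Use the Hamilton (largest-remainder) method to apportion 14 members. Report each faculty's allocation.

Total 1996469; standard divisor 1996469/14 ≈ 142604.929.
Standard quotas: North 5.6101, South 1.9864, East 4.7136, West 1.6899.
Lower quotas: North 5, South 1, East 4, West 1 (sum 11, leaving 3 seats).
Remainders in descending order: South 0.9864, East 0.7136, West 0.6899, North 0.6101.
The surplus seats go to South, East, West.

North 5; South 2; East 5; West 2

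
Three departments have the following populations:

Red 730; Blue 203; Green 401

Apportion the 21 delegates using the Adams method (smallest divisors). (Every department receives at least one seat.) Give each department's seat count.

Standard divisor 1334/21 ≈ 63.524; standard quotas: Red 11.492, Blue 3.196, Green 6.313.
Rounding up gives 12, 4, 7 = 23 seats, so the divisor must be adjusted.
With modified divisor 67.2: modified quotas Red 10.863, Blue 3.021, Green 5.967.
Rounding up: Red 11, Blue 4, Green 6 (total 21).

Red: 11; Blue: 4; Green: 6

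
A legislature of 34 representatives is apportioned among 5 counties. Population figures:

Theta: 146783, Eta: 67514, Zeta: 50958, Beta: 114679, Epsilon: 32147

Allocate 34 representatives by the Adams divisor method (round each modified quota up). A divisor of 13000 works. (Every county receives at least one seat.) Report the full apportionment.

Theta=12; Eta=6; Zeta=4; Beta=9; Epsilon=3

With modified divisor 13000: modified quotas Theta 11.291, Eta 5.193, Zeta 3.920, Beta 8.821, Epsilon 2.473.
Rounding up: Theta 12, Eta 6, Zeta 4, Beta 9, Epsilon 3 (total 34).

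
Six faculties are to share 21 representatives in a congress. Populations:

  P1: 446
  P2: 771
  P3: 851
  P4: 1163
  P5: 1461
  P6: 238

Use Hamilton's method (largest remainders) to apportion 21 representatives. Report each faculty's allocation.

Standard divisor: 4930 ÷ 21 ≈ 234.762.
Standard quotas: P1 1.900, P2 3.284, P3 3.625, P4 4.954, P5 6.223, P6 1.014.
Lower quotas: P1 1, P2 3, P3 3, P4 4, P5 6, P6 1 (sum 18, leaving 3 seats).
Remainders in descending order: P4 0.954, P1 0.900, P3 0.625, P2 0.284, P5 0.223, P6 0.014.
The surplus seats go to P4, P1, P3.

P1 2, P2 3, P3 4, P4 5, P5 6, P6 1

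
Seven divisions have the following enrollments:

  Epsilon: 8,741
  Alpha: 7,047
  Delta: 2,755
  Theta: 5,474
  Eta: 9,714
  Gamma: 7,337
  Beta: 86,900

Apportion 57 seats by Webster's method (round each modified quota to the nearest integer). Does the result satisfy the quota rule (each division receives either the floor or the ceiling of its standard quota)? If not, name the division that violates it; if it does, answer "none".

Beta

Standard quotas: Epsilon 3.893, Alpha 3.139, Delta 1.227, Theta 2.438, Eta 4.327, Gamma 3.268, Beta 38.707.
Webster allocation: Epsilon 4, Alpha 3, Delta 1, Theta 2, Eta 4, Gamma 3, Beta 40.
Beta has quota 38.707 (lower 38, upper 39) but receives 40 — outside the quota interval.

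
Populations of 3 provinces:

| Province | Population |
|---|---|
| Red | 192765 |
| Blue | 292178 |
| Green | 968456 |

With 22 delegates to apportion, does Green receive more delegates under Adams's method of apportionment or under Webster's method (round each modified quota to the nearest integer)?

Webster

Adams: Red 3, Blue 5, Green 14.
Webster: Red 3, Blue 4, Green 15.
Green gets 14 under Adams and 15 under Webster.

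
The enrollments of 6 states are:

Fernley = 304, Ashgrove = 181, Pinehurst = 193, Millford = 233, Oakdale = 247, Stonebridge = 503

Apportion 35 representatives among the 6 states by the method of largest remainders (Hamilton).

The standard divisor is 1661/35 ≈ 47.457.
Standard quotas: Fernley 6.406, Ashgrove 3.814, Pinehurst 4.067, Millford 4.910, Oakdale 5.205, Stonebridge 10.599.
Lower quotas: Fernley 6, Ashgrove 3, Pinehurst 4, Millford 4, Oakdale 5, Stonebridge 10 (sum 32, leaving 3 seats).
Remainders in descending order: Millford 0.910, Ashgrove 0.814, Stonebridge 0.599, Fernley 0.406, Oakdale 0.205, Pinehurst 0.067.
Largest remainders: Millford, Ashgrove, Stonebridge receive the extra seats.

Fernley 6; Ashgrove 4; Pinehurst 4; Millford 5; Oakdale 5; Stonebridge 11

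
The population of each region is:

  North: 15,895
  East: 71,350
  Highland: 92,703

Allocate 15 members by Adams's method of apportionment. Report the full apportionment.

Standard divisor 179948/15 ≈ 11996.533; standard quotas: North 1.325, East 5.948, Highland 7.727.
Rounding up gives 2, 6, 8 = 16 seats, so the divisor must be adjusted.
With modified divisor 13800: modified quotas North 1.152, East 5.170, Highland 6.718.
Rounding up: North 2, East 6, Highland 7 (total 15).

North: 2, East: 6, Highland: 7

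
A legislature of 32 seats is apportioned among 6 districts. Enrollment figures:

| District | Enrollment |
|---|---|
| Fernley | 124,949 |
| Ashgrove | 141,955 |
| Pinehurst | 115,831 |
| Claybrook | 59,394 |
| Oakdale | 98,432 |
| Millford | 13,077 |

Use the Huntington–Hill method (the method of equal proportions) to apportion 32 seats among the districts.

With divisor 17509: modified quotas Fernley 7.136, Ashgrove 8.108, Pinehurst 6.616, Claybrook 3.392, Oakdale 5.622, Millford 0.747.
Geometric-mean thresholds: Fernley √(7·8)=7.483, Ashgrove √(8·9)=8.485, Pinehurst √(6·7)=6.481, Claybrook √(3·4)=3.464, Oakdale √(5·6)=5.477, Millford (min 1).
Each quota rounded against its threshold gives Fernley 7, Ashgrove 8, Pinehurst 7, Claybrook 3, Oakdale 6, Millford 1 (total 32).

Fernley: 7; Ashgrove: 8; Pinehurst: 7; Claybrook: 3; Oakdale: 6; Millford: 1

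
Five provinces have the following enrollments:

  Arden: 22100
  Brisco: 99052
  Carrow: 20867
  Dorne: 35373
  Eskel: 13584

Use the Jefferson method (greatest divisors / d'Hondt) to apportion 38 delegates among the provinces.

Arden=4; Brisco=21; Carrow=4; Dorne=7; Eskel=2

Standard divisor 190976/38 ≈ 5025.684; standard quotas: Arden 4.397, Brisco 19.709, Carrow 4.152, Dorne 7.038, Eskel 2.703.
Rounding down gives 4, 19, 4, 7, 2 = 36 seats, so the divisor must be adjusted.
With modified divisor 4600: modified quotas Arden 4.804, Brisco 21.533, Carrow 4.536, Dorne 7.690, Eskel 2.953.
Rounding down: Arden 4, Brisco 21, Carrow 4, Dorne 7, Eskel 2 (total 38).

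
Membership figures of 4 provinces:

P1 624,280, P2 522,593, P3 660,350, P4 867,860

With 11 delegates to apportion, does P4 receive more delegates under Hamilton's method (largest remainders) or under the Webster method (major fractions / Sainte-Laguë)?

Hamilton

Hamilton: P1 2, P2 2, P3 3, P4 4.
Webster: P1 3, P2 2, P3 3, P4 3.
P4 gets 4 under Hamilton and 3 under Webster.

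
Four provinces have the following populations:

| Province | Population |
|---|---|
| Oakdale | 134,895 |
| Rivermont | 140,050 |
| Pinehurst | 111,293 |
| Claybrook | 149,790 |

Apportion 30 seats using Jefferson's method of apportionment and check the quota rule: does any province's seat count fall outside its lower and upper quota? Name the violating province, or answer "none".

none

Standard quotas: Oakdale 7.550, Rivermont 7.838, Pinehurst 6.229, Claybrook 8.383.
Jefferson allocation: Oakdale 8, Rivermont 8, Pinehurst 6, Claybrook 8.
Every allocation lies between the lower and upper quota.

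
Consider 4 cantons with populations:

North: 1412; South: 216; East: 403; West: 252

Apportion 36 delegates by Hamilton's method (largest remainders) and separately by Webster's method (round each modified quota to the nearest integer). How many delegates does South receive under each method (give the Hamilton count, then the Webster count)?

Hamilton: North 22, South 4, East 6, West 4.
Webster: North 23, South 3, East 6, West 4.
South gets 4 under Hamilton and 3 under Webster.

4 and 3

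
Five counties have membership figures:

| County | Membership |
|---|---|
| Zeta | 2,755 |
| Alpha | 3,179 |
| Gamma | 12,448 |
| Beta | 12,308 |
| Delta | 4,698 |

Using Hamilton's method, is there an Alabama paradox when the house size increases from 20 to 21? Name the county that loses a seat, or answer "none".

At 20 seats: Zeta 1, Alpha 2, Gamma 7, Beta 7, Delta 3.
At 21 seats: Zeta 2, Alpha 2, Gamma 7, Beta 7, Delta 3.
No county's allocation decreased.

none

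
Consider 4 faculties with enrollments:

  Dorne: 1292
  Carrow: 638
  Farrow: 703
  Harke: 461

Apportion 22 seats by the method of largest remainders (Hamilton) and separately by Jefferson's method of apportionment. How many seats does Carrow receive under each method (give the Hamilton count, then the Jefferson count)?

Hamilton: Dorne 9, Carrow 5, Farrow 5, Harke 3.
Jefferson: Dorne 10, Carrow 4, Farrow 5, Harke 3.
Carrow gets 5 under Hamilton and 4 under Jefferson.

5 and 4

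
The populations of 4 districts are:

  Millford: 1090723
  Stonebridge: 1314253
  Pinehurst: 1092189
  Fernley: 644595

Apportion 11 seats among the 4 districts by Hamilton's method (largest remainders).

Total 4141760; standard divisor 4141760/11 ≈ 376523.636.
Standard quotas: Millford 2.8968, Stonebridge 3.4905, Pinehurst 2.9007, Fernley 1.7120.
Lower quotas: Millford 2, Stonebridge 3, Pinehurst 2, Fernley 1 (sum 8, leaving 3 seats).
Remainders in descending order: Pinehurst 0.9007, Millford 0.8968, Fernley 0.7120, Stonebridge 0.4905.
Largest remainders: Pinehurst, Millford, Fernley receive the extra seats.

Millford: 3; Stonebridge: 3; Pinehurst: 3; Fernley: 2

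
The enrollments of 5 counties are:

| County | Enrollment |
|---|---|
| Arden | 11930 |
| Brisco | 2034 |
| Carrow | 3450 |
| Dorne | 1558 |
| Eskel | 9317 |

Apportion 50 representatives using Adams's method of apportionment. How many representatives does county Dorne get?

Standard divisor 28289/50 ≈ 565.78; standard quotas: Arden 21.086, Brisco 3.595, Carrow 6.098, Dorne 2.754, Eskel 16.468.
Rounding up gives 22, 4, 7, 3, 17 = 53 seats, so the divisor must be adjusted.
With modified divisor 590: modified quotas Arden 20.220, Brisco 3.447, Carrow 5.847, Dorne 2.641, Eskel 15.792.
Rounding up: Arden 21, Brisco 4, Carrow 6, Dorne 3, Eskel 16 (total 50).
Dorne receives 3.

3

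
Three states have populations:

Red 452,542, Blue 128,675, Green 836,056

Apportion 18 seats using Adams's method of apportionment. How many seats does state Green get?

Standard divisor 1417273/18 ≈ 78737.389; standard quotas: Red 5.747, Blue 1.634, Green 10.618.
Rounding up gives 6, 2, 11 = 19 seats, so the divisor must be adjusted.
With modified divisor 87100: modified quotas Red 5.196, Blue 1.477, Green 9.599.
Rounding up: Red 6, Blue 2, Green 10 (total 18).
Green receives 10.

10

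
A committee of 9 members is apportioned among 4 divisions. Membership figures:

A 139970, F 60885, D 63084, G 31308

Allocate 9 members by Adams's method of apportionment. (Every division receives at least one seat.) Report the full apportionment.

Standard divisor 295247/9 ≈ 32805.222; standard quotas: A 4.267, F 1.856, D 1.923, G 0.954.
Rounding up gives 5, 2, 2, 1 = 10 seats, so the divisor must be adjusted.
With modified divisor 40800: modified quotas A 3.431, F 1.492, D 1.546, G 0.767.
Rounding up: A 4, F 2, D 2, G 1 (total 9).

A 4; F 2; D 2; G 1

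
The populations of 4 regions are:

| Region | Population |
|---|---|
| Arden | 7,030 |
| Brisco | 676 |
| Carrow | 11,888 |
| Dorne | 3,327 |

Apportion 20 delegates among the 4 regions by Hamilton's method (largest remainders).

Total 22921; standard divisor 22921/20 ≈ 1146.05.
Standard quotas: Arden 6.1341, Brisco 0.5899, Carrow 10.3730, Dorne 2.9030.
Lower quotas: Arden 6, Brisco 0, Carrow 10, Dorne 2 (sum 18, leaving 2 seats).
Remainders in descending order: Dorne 0.9030, Brisco 0.5899, Carrow 0.3730, Arden 0.1341.
Largest remainders: Dorne, Brisco receive the extra seats.

Arden 6, Brisco 1, Carrow 10, Dorne 3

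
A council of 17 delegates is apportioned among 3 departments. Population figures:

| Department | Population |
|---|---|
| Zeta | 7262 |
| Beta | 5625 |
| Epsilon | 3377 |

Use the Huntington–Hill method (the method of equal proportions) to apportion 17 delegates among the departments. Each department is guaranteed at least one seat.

Zeta 7, Beta 6, Epsilon 4

With divisor 973: modified quotas Zeta 7.464, Beta 5.781, Epsilon 3.471.
Geometric-mean thresholds: Zeta √(7·8)=7.483, Beta √(5·6)=5.477, Epsilon √(3·4)=3.464.
Each quota rounded against its threshold gives Zeta 7, Beta 6, Epsilon 4 (total 17).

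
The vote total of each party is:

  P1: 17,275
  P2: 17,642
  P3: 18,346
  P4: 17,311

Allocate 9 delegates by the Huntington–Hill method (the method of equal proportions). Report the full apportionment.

With divisor 7346: modified quotas P1 2.352, P2 2.402, P3 2.497, P4 2.357.
Geometric-mean thresholds: P1 √(2·3)=2.449, P2 √(2·3)=2.449, P3 √(2·3)=2.449, P4 √(2·3)=2.449.
Each quota rounded against its threshold gives P1 2, P2 2, P3 3, P4 2 (total 9).

P1: 2; P2: 2; P3: 3; P4: 2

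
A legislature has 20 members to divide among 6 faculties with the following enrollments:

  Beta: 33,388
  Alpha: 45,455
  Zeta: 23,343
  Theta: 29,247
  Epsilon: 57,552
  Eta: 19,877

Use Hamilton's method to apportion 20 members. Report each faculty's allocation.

Total 208862; standard divisor 208862/20 ≈ 10443.1.
Standard quotas: Beta 3.1971, Alpha 4.3526, Zeta 2.2353, Theta 2.8006, Epsilon 5.5110, Eta 1.9034.
Lower quotas: Beta 3, Alpha 4, Zeta 2, Theta 2, Epsilon 5, Eta 1 (sum 17, leaving 3 seats).
Remainders in descending order: Eta 0.9034, Theta 0.8006, Epsilon 0.5110, Alpha 0.3526, Zeta 0.2353, Beta 0.1971.
The surplus seats go to Eta, Theta, Epsilon.

Beta=3; Alpha=4; Zeta=2; Theta=3; Epsilon=6; Eta=2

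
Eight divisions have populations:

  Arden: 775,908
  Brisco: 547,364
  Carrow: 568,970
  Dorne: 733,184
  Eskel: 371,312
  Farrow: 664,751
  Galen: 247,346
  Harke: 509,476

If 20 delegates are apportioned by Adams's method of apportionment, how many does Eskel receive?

2

Standard divisor 4418311/20 ≈ 220915.55; standard quotas: Arden 3.512, Brisco 2.478, Carrow 2.576, Dorne 3.319, Eskel 1.681, Farrow 3.009, Galen 1.120, Harke 2.306.
Rounding up gives 4, 3, 3, 4, 2, 4, 2, 3 = 25 seats, so the divisor must be adjusted.
With modified divisor 266200: modified quotas Arden 2.915, Brisco 2.056, Carrow 2.137, Dorne 2.754, Eskel 1.395, Farrow 2.497, Galen 0.929, Harke 1.914.
Rounding up: Arden 3, Brisco 3, Carrow 3, Dorne 3, Eskel 2, Farrow 3, Galen 1, Harke 2 (total 20).
Eskel receives 2.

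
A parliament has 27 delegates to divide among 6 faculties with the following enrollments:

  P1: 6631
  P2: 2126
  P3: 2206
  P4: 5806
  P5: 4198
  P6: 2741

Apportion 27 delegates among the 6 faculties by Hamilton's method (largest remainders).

P1 8; P2 2; P3 2; P4 7; P5 5; P6 3

The standard divisor is 23708/27 ≈ 878.074.
Standard quotas: P1 7.5518, P2 2.4212, P3 2.5123, P4 6.6122, P5 4.7809, P6 3.1216.
Lower quotas: P1 7, P2 2, P3 2, P4 6, P5 4, P6 3 (sum 24, leaving 3 seats).
Remainders in descending order: P5 0.7809, P4 0.6122, P1 0.5518, P3 0.5123, P2 0.4212, P6 0.1216.
The surplus seats go to P5, P4, P1.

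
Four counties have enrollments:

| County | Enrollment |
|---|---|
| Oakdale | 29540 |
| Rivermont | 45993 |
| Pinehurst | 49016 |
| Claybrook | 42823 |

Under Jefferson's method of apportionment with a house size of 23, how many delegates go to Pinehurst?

7

Standard divisor 167372/23 ≈ 7277.043; standard quotas: Oakdale 4.059, Rivermont 6.320, Pinehurst 6.736, Claybrook 5.885.
Rounding down gives 4, 6, 6, 5 = 21 seats, so the divisor must be adjusted.
With modified divisor 6800: modified quotas Oakdale 4.344, Rivermont 6.764, Pinehurst 7.208, Claybrook 6.298.
Rounding down: Oakdale 4, Rivermont 6, Pinehurst 7, Claybrook 6 (total 23).
Pinehurst receives 7.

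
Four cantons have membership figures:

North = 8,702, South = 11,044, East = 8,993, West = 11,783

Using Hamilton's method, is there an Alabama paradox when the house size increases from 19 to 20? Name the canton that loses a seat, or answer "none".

none

At 19 seats: North 4, South 5, East 4, West 6.
At 20 seats: North 4, South 6, East 4, West 6.
No canton's allocation decreased.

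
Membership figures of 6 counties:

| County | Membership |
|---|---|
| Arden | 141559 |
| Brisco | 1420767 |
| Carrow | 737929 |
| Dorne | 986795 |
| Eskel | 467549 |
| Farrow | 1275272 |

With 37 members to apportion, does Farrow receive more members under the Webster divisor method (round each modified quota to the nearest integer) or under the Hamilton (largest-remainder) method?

Webster: Arden 1, Brisco 11, Carrow 5, Dorne 7, Eskel 3, Farrow 10.
Hamilton: Arden 1, Brisco 11, Carrow 5, Dorne 7, Eskel 4, Farrow 9.
Farrow gets 10 under Webster and 9 under Hamilton.

Webster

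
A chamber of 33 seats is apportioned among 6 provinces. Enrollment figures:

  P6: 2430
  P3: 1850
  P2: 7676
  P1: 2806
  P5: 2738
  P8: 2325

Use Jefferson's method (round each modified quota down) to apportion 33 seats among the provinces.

Standard divisor 19825/33 ≈ 600.758; standard quotas: P6 4.045, P3 3.079, P2 12.777, P1 4.671, P5 4.558, P8 3.870.
Rounding down gives 4, 3, 12, 4, 4, 3 = 30 seats, so the divisor must be adjusted.
With modified divisor 550: modified quotas P6 4.418, P3 3.364, P2 13.956, P1 5.102, P5 4.978, P8 4.227.
Rounding down: P6 4, P3 3, P2 13, P1 5, P5 4, P8 4 (total 33).

P6=4, P3=3, P2=13, P1=5, P5=4, P8=4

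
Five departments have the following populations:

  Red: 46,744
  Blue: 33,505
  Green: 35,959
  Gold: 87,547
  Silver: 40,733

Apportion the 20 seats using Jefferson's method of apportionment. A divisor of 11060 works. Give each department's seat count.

Red: 4, Blue: 3, Green: 3, Gold: 7, Silver: 3

With modified divisor 11060: modified quotas Red 4.226, Blue 3.029, Green 3.251, Gold 7.916, Silver 3.683.
Rounding down: Red 4, Blue 3, Green 3, Gold 7, Silver 3 (total 20).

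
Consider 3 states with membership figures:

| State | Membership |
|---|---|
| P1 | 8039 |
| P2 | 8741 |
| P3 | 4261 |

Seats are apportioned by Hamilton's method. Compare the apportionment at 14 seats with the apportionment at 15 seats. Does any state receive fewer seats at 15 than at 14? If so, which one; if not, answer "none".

none

At 14 seats: P1 5, P2 6, P3 3.
At 15 seats: P1 6, P2 6, P3 3.
No state's allocation decreased.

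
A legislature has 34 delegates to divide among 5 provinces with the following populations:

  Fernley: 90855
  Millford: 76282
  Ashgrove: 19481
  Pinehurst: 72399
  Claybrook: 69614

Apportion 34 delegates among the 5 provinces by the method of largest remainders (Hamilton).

The standard divisor is 328631/34 ≈ 9665.618.
Standard quotas: Fernley 9.3998, Millford 7.8921, Ashgrove 2.0155, Pinehurst 7.4904, Claybrook 7.2022.
Lower quotas: Fernley 9, Millford 7, Ashgrove 2, Pinehurst 7, Claybrook 7 (sum 32, leaving 2 seats).
Remainders in descending order: Millford 0.8921, Pinehurst 0.4904, Fernley 0.3998, Claybrook 0.2022, Ashgrove 0.0155.
The surplus seats go to Millford, Pinehurst.

Fernley: 9, Millford: 8, Ashgrove: 2, Pinehurst: 8, Claybrook: 7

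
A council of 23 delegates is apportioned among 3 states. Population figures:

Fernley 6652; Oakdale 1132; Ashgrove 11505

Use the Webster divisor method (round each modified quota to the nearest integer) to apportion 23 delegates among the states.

Fernley 8, Oakdale 1, Ashgrove 14

Standard divisor 19289/23 ≈ 838.652; standard quotas: Fernley 7.932, Oakdale 1.350, Ashgrove 13.718.
Rounding to the nearest integer gives Fernley 8, Oakdale 1, Ashgrove 14 — total 23, matching the house size, so no adjustment is needed.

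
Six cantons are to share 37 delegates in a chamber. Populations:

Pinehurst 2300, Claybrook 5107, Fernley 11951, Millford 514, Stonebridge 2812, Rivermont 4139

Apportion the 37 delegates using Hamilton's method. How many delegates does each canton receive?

The standard divisor is 26823/37 ≈ 724.946.
Standard quotas: Pinehurst 3.1727, Claybrook 7.0447, Fernley 16.4854, Millford 0.7090, Stonebridge 3.8789, Rivermont 5.7094.
Lower quotas: Pinehurst 3, Claybrook 7, Fernley 16, Millford 0, Stonebridge 3, Rivermont 5 (sum 34, leaving 3 seats).
Remainders in descending order: Stonebridge 0.8789, Rivermont 0.7094, Millford 0.7090, Fernley 0.4854, Pinehurst 0.1727, Claybrook 0.0447.
The surplus seats go to Stonebridge, Rivermont, Millford.

Pinehurst=3, Claybrook=7, Fernley=16, Millford=1, Stonebridge=4, Rivermont=6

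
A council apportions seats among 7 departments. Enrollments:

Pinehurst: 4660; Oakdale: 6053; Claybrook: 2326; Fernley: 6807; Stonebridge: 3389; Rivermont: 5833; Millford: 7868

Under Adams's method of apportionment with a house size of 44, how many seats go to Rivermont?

7

Standard divisor 36936/44 ≈ 839.455; standard quotas: Pinehurst 5.551, Oakdale 7.211, Claybrook 2.771, Fernley 8.109, Stonebridge 4.037, Rivermont 6.949, Millford 9.373.
Rounding up gives 6, 8, 3, 9, 5, 7, 10 = 48 seats, so the divisor must be adjusted.
With modified divisor 900: modified quotas Pinehurst 5.178, Oakdale 6.726, Claybrook 2.584, Fernley 7.563, Stonebridge 3.766, Rivermont 6.481, Millford 8.742.
Rounding up: Pinehurst 6, Oakdale 7, Claybrook 3, Fernley 8, Stonebridge 4, Rivermont 7, Millford 9 (total 44).
Rivermont receives 7.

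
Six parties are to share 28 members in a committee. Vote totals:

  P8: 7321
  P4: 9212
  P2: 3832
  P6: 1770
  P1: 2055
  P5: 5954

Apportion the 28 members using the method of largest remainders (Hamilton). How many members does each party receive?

P8 7, P4 8, P2 4, P6 2, P1 2, P5 5

Standard divisor: 30144 ÷ 28 ≈ 1076.571.
Standard quotas: P8 6.8003, P4 8.5568, P2 3.5594, P6 1.6441, P1 1.9088, P5 5.5305.
Lower quotas: P8 6, P4 8, P2 3, P6 1, P1 1, P5 5 (sum 24, leaving 4 seats).
Remainders in descending order: P1 0.9088, P8 0.8003, P6 0.6441, P2 0.5594, P4 0.5568, P5 0.5305.
Largest remainders: P1, P8, P6, P2 receive the extra seats.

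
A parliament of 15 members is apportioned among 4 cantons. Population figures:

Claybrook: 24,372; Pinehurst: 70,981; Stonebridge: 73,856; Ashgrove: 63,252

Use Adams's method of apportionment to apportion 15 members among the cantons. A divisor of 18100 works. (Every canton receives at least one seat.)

With modified divisor 18100: modified quotas Claybrook 1.347, Pinehurst 3.922, Stonebridge 4.080, Ashgrove 3.495.
Rounding up: Claybrook 2, Pinehurst 4, Stonebridge 5, Ashgrove 4 (total 15).

Claybrook=2, Pinehurst=4, Stonebridge=5, Ashgrove=4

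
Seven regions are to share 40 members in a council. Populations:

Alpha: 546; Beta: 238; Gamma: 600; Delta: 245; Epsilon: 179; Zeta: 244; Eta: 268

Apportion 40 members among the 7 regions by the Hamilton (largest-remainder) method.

The standard divisor is 2320/40 = 58.
Standard quotas: Alpha 9.414, Beta 4.103, Gamma 10.345, Delta 4.224, Epsilon 3.086, Zeta 4.207, Eta 4.621.
Lower quotas: Alpha 9, Beta 4, Gamma 10, Delta 4, Epsilon 3, Zeta 4, Eta 4 (sum 38, leaving 2 seats).
Remainders in descending order: Eta 0.621, Alpha 0.414, Gamma 0.345, Delta 0.224, Zeta 0.207, Beta 0.103, Epsilon 0.086.
The surplus seats go to Eta, Alpha.

Alpha 10; Beta 4; Gamma 10; Delta 4; Epsilon 3; Zeta 4; Eta 5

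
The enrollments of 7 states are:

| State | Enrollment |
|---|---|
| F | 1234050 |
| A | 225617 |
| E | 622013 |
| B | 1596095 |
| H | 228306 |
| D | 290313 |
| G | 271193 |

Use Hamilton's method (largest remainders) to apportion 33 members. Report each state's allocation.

F 9, A 2, E 4, B 12, H 2, D 2, G 2

Total 4467587; standard divisor 4467587/33 ≈ 135381.424.
Standard quotas: F 9.1154, A 1.6665, E 4.5945, B 11.7896, H 1.6864, D 2.1444, G 2.0032.
Lower quotas: F 9, A 1, E 4, B 11, H 1, D 2, G 2 (sum 30, leaving 3 seats).
Remainders in descending order: B 0.7896, H 0.6864, A 0.6665, E 0.5945, D 0.1444, F 0.1154, G 0.0032.
The surplus seats go to B, H, A.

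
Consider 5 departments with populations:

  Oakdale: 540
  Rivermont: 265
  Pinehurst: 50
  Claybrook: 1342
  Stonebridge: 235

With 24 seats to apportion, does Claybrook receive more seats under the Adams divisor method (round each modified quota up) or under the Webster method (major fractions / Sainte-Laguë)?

Webster

Adams: Oakdale 5, Rivermont 3, Pinehurst 1, Claybrook 12, Stonebridge 3.
Webster: Oakdale 5, Rivermont 3, Pinehurst 1, Claybrook 13, Stonebridge 2.
Claybrook gets 12 under Adams and 13 under Webster.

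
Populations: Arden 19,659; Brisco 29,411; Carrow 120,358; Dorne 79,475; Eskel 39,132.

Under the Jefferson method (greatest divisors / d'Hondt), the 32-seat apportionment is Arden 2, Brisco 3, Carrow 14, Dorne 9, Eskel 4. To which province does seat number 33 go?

Priority for the next seat is population ÷ (current seats + 1).
Priorities: Arden 6553.000, Brisco 7352.750, Carrow 8023.867, Dorne 7947.500, Eskel 7826.400.
Highest priority: Carrow.

Carrow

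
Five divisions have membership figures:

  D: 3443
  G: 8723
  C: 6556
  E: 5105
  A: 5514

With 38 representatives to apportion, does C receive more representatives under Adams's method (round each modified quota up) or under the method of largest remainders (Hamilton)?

Adams: D 5, G 11, C 8, E 7, A 7.
Hamilton: D 4, G 11, C 9, E 7, A 7.
C gets 8 under Adams and 9 under Hamilton.

Hamilton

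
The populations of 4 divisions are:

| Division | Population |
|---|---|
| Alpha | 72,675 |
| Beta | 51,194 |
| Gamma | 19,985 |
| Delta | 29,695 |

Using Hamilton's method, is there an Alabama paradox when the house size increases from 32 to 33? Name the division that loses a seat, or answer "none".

At 32 seats: Alpha 13, Beta 9, Gamma 4, Delta 6.
At 33 seats: Alpha 14, Beta 10, Gamma 4, Delta 5.
Delta drops from 6 to 5.

Delta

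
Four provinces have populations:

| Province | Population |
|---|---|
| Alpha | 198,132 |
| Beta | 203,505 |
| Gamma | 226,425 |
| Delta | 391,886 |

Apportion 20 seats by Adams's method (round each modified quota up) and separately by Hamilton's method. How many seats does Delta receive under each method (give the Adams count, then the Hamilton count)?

7 and 8

Adams: Alpha 4, Beta 4, Gamma 5, Delta 7.
Hamilton: Alpha 4, Beta 4, Gamma 4, Delta 8.
Delta gets 7 under Adams and 8 under Hamilton.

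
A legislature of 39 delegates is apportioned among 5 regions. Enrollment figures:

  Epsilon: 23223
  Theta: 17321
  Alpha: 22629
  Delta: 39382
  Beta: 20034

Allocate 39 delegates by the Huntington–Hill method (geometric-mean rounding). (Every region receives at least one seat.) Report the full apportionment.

With divisor 3128: modified quotas Epsilon 7.424, Theta 5.537, Alpha 7.234, Delta 12.590, Beta 6.405.
Geometric-mean thresholds: Epsilon √(7·8)=7.483, Theta √(5·6)=5.477, Alpha √(7·8)=7.483, Delta √(12·13)=12.490, Beta √(6·7)=6.481.
Each quota rounded against its threshold gives Epsilon 7, Theta 6, Alpha 7, Delta 13, Beta 6 (total 39).

Epsilon=7, Theta=6, Alpha=7, Delta=13, Beta=6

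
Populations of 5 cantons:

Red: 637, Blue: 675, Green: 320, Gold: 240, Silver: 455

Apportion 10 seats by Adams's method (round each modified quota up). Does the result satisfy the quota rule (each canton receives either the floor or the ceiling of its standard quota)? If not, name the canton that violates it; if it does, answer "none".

Standard quotas: Red 2.737, Blue 2.901, Green 1.375, Gold 1.031, Silver 1.955.
Adams allocation: Red 2, Blue 3, Green 2, Gold 1, Silver 2.
Every allocation lies between the lower and upper quota.

none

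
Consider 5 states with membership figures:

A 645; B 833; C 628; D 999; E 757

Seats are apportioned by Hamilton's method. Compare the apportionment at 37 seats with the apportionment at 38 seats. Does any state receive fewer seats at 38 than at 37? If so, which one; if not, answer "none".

At 37 seats: A 6, B 8, C 6, D 10, E 7.
At 38 seats: A 6, B 8, C 6, D 10, E 8.
No state's allocation decreased.

none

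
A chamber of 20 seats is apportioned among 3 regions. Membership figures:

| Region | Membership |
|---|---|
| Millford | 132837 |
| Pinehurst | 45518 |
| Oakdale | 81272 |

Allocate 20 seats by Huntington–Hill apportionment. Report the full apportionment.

Millford=10, Pinehurst=4, Oakdale=6

With divisor 12903: modified quotas Millford 10.295, Pinehurst 3.528, Oakdale 6.299.
Geometric-mean thresholds: Millford √(10·11)=10.488, Pinehurst √(3·4)=3.464, Oakdale √(6·7)=6.481.
Each quota rounded against its threshold gives Millford 10, Pinehurst 4, Oakdale 6 (total 20).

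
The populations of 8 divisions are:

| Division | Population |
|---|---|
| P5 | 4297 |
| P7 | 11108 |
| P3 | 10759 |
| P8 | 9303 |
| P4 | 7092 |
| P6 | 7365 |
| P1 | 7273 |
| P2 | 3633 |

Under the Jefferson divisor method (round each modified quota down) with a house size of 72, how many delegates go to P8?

Standard divisor 60830/72 ≈ 844.861; standard quotas: P5 5.086, P7 13.148, P3 12.735, P8 11.011, P4 8.394, P6 8.717, P1 8.609, P2 4.300.
Rounding down gives 5, 13, 12, 11, 8, 8, 8, 4 = 69 seats, so the divisor must be adjusted.
With modified divisor 800: modified quotas P5 5.371, P7 13.885, P3 13.449, P8 11.629, P4 8.865, P6 9.206, P1 9.091, P2 4.541.
Rounding down: P5 5, P7 13, P3 13, P8 11, P4 8, P6 9, P1 9, P2 4 (total 72).
P8 receives 11.

11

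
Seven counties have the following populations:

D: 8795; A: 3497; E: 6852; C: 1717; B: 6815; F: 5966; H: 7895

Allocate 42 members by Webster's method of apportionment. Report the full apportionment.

D 9, A 3, E 7, C 2, B 7, F 6, H 8

Standard divisor 41537/42 ≈ 988.976; standard quotas: D 8.893, A 3.536, E 6.928, C 1.736, B 6.891, F 6.033, H 7.983.
Rounding to the nearest integer gives 9, 4, 7, 2, 7, 6, 8 = 43 seats, so the divisor must be adjusted.
With modified divisor 1020: modified quotas D 8.623, A 3.428, E 6.718, C 1.683, B 6.681, F 5.849, H 7.740.
Rounding to the nearest integer: D 9, A 3, E 7, C 2, B 7, F 6, H 8 (total 42).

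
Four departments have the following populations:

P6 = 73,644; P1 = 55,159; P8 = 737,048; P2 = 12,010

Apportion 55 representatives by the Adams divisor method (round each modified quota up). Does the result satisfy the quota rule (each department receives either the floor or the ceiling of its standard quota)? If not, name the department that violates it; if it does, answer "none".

Standard quotas: P6 4.614, P1 3.456, P8 46.178, P2 0.752.
Adams allocation: P6 5, P1 4, P8 45, P2 1.
P8 has quota 46.178 (lower 46, upper 47) but receives 45 — outside the quota interval.

P8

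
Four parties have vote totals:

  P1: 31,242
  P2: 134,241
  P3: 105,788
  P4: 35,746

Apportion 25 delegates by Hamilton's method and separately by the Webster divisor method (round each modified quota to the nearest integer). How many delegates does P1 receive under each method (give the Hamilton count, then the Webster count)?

Hamilton: P1 2, P2 11, P3 9, P4 3.
Webster: P1 3, P2 11, P3 8, P4 3.
P1 gets 2 under Hamilton and 3 under Webster.

2 and 3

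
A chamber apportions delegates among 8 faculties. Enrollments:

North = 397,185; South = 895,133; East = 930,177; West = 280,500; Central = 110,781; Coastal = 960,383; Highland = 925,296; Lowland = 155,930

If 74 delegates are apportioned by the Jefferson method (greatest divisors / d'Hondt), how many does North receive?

6

Standard divisor 4655385/74 ≈ 62910.608; standard quotas: North 6.313, South 14.229, East 14.786, West 4.459, Central 1.761, Coastal 15.266, Highland 14.708, Lowland 2.479.
Rounding down gives 6, 14, 14, 4, 1, 15, 14, 2 = 70 seats, so the divisor must be adjusted.
With modified divisor 58900: modified quotas North 6.743, South 15.198, East 15.792, West 4.762, Central 1.881, Coastal 16.305, Highland 15.710, Lowland 2.647.
Rounding down: North 6, South 15, East 15, West 4, Central 1, Coastal 16, Highland 15, Lowland 2 (total 74).
North receives 6.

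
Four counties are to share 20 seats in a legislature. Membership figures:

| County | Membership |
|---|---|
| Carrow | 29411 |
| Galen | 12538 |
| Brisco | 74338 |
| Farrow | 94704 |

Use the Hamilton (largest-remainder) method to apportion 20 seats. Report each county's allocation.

Total 210991; standard divisor 210991/20 ≈ 10549.55.
Standard quotas: Carrow 2.7879, Galen 1.1885, Brisco 7.0466, Farrow 8.9771.
Lower quotas: Carrow 2, Galen 1, Brisco 7, Farrow 8 (sum 18, leaving 2 seats).
Remainders in descending order: Farrow 0.9771, Carrow 0.7879, Galen 0.1885, Brisco 0.0466.
The surplus seats go to Farrow, Carrow.

Carrow=3; Galen=1; Brisco=7; Farrow=9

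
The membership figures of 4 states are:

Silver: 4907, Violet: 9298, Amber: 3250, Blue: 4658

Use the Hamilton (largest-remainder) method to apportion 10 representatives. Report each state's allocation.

The standard divisor is 22113/10 ≈ 2211.3.
Standard quotas: Silver 2.2191, Violet 4.2048, Amber 1.4697, Blue 2.1065.
Lower quotas: Silver 2, Violet 4, Amber 1, Blue 2 (sum 9, leaving 1 seat).
Remainders in descending order: Amber 0.4697, Silver 0.2191, Violet 0.2048, Blue 0.1065.
The surplus seat goes to Amber.

Silver: 2; Violet: 4; Amber: 2; Blue: 2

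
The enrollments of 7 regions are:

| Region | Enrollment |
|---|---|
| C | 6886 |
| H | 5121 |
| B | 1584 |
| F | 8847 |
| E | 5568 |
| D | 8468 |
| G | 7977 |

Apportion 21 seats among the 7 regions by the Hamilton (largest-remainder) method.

C 3, H 2, B 1, F 4, E 3, D 4, G 4

The standard divisor is 44451/21 ≈ 2116.714.
Standard quotas: C 3.2532, H 2.4193, B 0.7483, F 4.1796, E 2.6305, D 4.0005, G 3.7686.
Lower quotas: C 3, H 2, B 0, F 4, E 2, D 4, G 3 (sum 18, leaving 3 seats).
Remainders in descending order: G 0.7686, B 0.7483, E 0.6305, H 0.4193, C 0.2532, F 0.1796, D 0.0005.
Largest remainders: G, B, E receive the extra seats.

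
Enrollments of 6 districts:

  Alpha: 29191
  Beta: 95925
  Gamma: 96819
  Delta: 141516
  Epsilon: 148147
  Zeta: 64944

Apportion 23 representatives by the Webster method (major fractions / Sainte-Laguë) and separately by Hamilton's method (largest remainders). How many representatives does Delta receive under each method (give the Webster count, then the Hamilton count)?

5 and 6

Webster: Alpha 1, Beta 4, Gamma 4, Delta 5, Epsilon 6, Zeta 3.
Hamilton: Alpha 1, Beta 4, Gamma 4, Delta 6, Epsilon 6, Zeta 2.
Delta gets 5 under Webster and 6 under Hamilton.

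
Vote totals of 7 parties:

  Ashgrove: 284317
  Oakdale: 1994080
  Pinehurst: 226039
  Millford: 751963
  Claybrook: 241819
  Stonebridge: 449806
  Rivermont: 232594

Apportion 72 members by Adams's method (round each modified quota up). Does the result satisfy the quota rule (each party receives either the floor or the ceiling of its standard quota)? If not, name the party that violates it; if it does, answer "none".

Standard quotas: Ashgrove 4.897, Oakdale 34.343, Pinehurst 3.893, Millford 12.951, Claybrook 4.165, Stonebridge 7.747, Rivermont 4.006.
Adams allocation: Ashgrove 5, Oakdale 33, Pinehurst 4, Millford 13, Claybrook 5, Stonebridge 8, Rivermont 4.
Oakdale has quota 34.343 (lower 34, upper 35) but receives 33 — outside the quota interval.

Oakdale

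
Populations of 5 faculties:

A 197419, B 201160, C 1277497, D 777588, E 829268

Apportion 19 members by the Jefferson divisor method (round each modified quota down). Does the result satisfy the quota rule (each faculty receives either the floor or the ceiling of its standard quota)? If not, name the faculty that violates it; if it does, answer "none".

Standard quotas: A 1.143, B 1.164, C 7.394, D 4.500, E 4.799.
Jefferson allocation: A 1, B 1, C 8, D 4, E 5.
Every allocation lies between the lower and upper quota.

none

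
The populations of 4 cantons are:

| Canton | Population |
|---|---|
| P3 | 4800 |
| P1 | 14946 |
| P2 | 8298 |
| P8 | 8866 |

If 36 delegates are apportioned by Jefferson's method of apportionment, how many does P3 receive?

Standard divisor 36910/36 ≈ 1025.278; standard quotas: P3 4.682, P1 14.578, P2 8.093, P8 8.647.
Rounding down gives 4, 14, 8, 8 = 34 seats, so the divisor must be adjusted.
With modified divisor 970: modified quotas P3 4.948, P1 15.408, P2 8.555, P8 9.140.
Rounding down: P3 4, P1 15, P2 8, P8 9 (total 36).
P3 receives 4.

4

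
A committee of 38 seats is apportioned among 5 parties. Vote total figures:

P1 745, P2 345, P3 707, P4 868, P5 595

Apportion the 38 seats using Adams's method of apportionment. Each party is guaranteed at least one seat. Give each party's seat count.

P1=9; P2=4; P3=8; P4=10; P5=7

Standard divisor 3260/38 ≈ 85.789; standard quotas: P1 8.684, P2 4.021, P3 8.241, P4 10.118, P5 6.936.
Rounding up gives 9, 5, 9, 11, 7 = 41 seats, so the divisor must be adjusted.
With modified divisor 90: modified quotas P1 8.278, P2 3.833, P3 7.856, P4 9.644, P5 6.611.
Rounding up: P1 9, P2 4, P3 8, P4 10, P5 7 (total 38).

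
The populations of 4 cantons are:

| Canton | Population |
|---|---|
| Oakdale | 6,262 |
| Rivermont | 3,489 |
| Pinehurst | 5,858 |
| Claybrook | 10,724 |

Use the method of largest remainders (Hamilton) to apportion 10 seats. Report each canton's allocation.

Oakdale=3, Rivermont=1, Pinehurst=2, Claybrook=4

The standard divisor is 26333/10 ≈ 2633.3.
Standard quotas: Oakdale 2.3780, Rivermont 1.3250, Pinehurst 2.2246, Claybrook 4.0725.
Lower quotas: Oakdale 2, Rivermont 1, Pinehurst 2, Claybrook 4 (sum 9, leaving 1 seat).
Remainders in descending order: Oakdale 0.3780, Rivermont 0.3250, Pinehurst 0.2246, Claybrook 0.0725.
The surplus seat goes to Oakdale.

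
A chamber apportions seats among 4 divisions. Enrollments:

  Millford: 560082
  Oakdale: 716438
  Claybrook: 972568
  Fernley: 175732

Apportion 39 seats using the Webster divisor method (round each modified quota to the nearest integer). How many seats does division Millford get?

Standard divisor 2424820/39 ≈ 62174.872; standard quotas: Millford 9.008, Oakdale 11.523, Claybrook 15.642, Fernley 2.826.
Rounding to the nearest integer gives 9, 12, 16, 3 = 40 seats, so the divisor must be adjusted.
With modified divisor 62500: modified quotas Millford 8.961, Oakdale 11.463, Claybrook 15.561, Fernley 2.812.
Rounding to the nearest integer: Millford 9, Oakdale 11, Claybrook 16, Fernley 3 (total 39).
Millford receives 9.

9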